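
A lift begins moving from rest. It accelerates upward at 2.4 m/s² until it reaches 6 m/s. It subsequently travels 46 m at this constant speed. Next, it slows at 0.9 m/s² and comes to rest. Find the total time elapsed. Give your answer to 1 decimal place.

16.8 s

Phase 1 (accelerating): v₀ = 0 m/s, a = 2.4 m/s².
v = v₀ + at → t = (6 − 0) / 2.4 = 2.50 s
v² = v₀² + 2aΔx → Δx = (6² − 0²)/(2·2.4) = 7.50 m

Phase 2 (constant speed): v₀ = 6.00 m/s, a = 0 m/s².
Constant speed: t = d/v = 46/6.00 = 7.67 s

Phase 3 (decelerating): v₀ = 6.00 m/s, a = -0.9 m/s².
v = v₀ + at → t = (0 − 6.00) / -0.9 = 6.67 s
v² = v₀² + 2aΔx → Δx = (0² − 6.00²)/(2·-0.9) = 20.0 m
Total time = 2.50 + 7.67 + 6.67 = 16.8 s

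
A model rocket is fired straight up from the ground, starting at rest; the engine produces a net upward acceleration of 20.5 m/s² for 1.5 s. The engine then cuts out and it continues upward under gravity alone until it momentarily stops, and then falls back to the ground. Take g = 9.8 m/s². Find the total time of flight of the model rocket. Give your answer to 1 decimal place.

Phase 1 (powered ascent): v₀ = 0 m/s, a = 20.5 m/s².
v = v₀ + at = 0 + (20.5)(1.5) = 30.8 m/s
Δx = v₀t + ½at² = 0·1.5 + 0.5·20.5·1.5² = 23.1 m

Phase 2 (coasting upward): v₀ = 30.8 m/s, a = -9.8 m/s².
v = v₀ + at → t = (0 − 30.8) / -9.8 = 3.14 s
v² = v₀² + 2aΔx → Δx = (0² − 30.8²)/(2·-9.8) = 48.2 m

Phase 3 (free fall): v₀ = 0 m/s, a = -9.8 m/s².
Falls 71.3 m from rest: t = √(2·71.3/9.8) = 3.81 s; v = g·t = 37.4 m/s.
Total time = 1.50 + 3.14 + 3.81 = 8.45 s

8.5 s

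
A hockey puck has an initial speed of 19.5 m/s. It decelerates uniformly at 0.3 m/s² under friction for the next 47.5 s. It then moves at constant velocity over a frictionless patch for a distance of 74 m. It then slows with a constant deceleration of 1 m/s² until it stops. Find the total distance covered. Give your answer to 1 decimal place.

675.6 m

Phase 1 (decelerating): v₀ = 19.5 m/s, a = -0.3 m/s².
v = v₀ + at = 19.5 + (-0.3)(47.5) = 5.25 m/s
Δx = v₀t + ½at² = 19.5·47.5 + 0.5·-0.3·47.5² = 588 m

Phase 2 (constant speed): v₀ = 5.25 m/s, a = 0 m/s².
Constant speed: t = d/v = 74/5.25 = 14.1 s

Phase 3 (decelerating): v₀ = 5.25 m/s, a = -1 m/s².
v = v₀ + at → t = (0 − 5.25) / -1 = 5.25 s
v² = v₀² + 2aΔx → Δx = (0² − 5.25²)/(2·-1) = 13.8 m
Total distance = 588 + 74.0 + 13.8 = 676 m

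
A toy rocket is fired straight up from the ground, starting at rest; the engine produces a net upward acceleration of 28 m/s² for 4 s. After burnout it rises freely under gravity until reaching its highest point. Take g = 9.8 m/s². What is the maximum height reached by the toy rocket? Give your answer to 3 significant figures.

Phase 1 (powered ascent): v₀ = 0 m/s, a = 28 m/s².
v = v₀ + at = 0 + (28)(4) = 112 m/s
Δx = v₀t + ½at² = 0·4 + 0.5·28·4² = 224 m

Phase 2 (coasting upward): v₀ = 112 m/s, a = -9.8 m/s².
v = v₀ + at → t = (0 − 112) / -9.8 = 11.4 s
v² = v₀² + 2aΔx → Δx = (0² − 112²)/(2·-9.8) = 640 m
Maximum height = 224 + 640 = 864 m

864 m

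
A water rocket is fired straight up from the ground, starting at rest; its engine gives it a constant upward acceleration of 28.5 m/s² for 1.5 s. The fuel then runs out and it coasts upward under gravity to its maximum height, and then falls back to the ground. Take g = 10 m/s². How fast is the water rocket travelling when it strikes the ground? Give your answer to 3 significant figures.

49.7 m/s

Phase 1 (powered ascent): v₀ = 0 m/s, a = 28.5 m/s².
v = v₀ + at = 0 + (28.5)(1.5) = 42.8 m/s
Δx = v₀t + ½at² = 0·1.5 + 0.5·28.5·1.5² = 32.1 m

Phase 2 (coasting upward): v₀ = 42.8 m/s, a = -10 m/s².
v = v₀ + at → t = (0 − 42.8) / -10 = 4.28 s
v² = v₀² + 2aΔx → Δx = (0² − 42.8²)/(2·-10) = 91.4 m

Phase 3 (free fall): v₀ = 0 m/s, a = -10 m/s².
Falls 123 m from rest: t = √(2·123/10) = 4.97 s; v = g·t = 49.7 m/s.
Impact speed = 49.7 m/s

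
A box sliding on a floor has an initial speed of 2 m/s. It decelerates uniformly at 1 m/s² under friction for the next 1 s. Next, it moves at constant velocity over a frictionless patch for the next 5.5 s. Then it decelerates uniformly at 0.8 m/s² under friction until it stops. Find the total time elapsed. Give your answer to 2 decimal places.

7.75 s

Phase 1 (decelerating): v₀ = 2.00 m/s, a = -1 m/s².
v = v₀ + at = 2.00 + (-1)(1) = 1.00 m/s
Δx = v₀t + ½at² = 2.00·1 + 0.5·-1·1² = 1.50 m

Phase 2 (constant speed): v₀ = 1.00 m/s, a = 0 m/s².
v = v₀ + at = 1.00 + (0)(5.5) = 1.00 m/s
Δx = v₀t + ½at² = 1.00·5.5 + 0.5·0·5.5² = 5.50 m

Phase 3 (decelerating): v₀ = 1.00 m/s, a = -0.8 m/s².
v = v₀ + at → t = (0 − 1.00) / -0.8 = 1.25 s
v² = v₀² + 2aΔx → Δx = (0² − 1.00²)/(2·-0.8) = 0.625 m
Total time = 1.00 + 5.50 + 1.25 = 7.75 s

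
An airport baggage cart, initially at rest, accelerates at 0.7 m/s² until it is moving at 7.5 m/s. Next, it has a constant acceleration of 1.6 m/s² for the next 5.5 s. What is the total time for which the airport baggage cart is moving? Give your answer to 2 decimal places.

16.21 s

Phase 1 (accelerating): v₀ = 0 m/s, a = 0.7 m/s².
v = v₀ + at → t = (7.5 − 0) / 0.7 = 10.7 s
v² = v₀² + 2aΔx → Δx = (7.5² − 0²)/(2·0.7) = 40.2 m

Phase 2 (accelerating): v₀ = 7.50 m/s, a = 1.6 m/s².
v = v₀ + at = 7.50 + (1.6)(5.5) = 16.3 m/s
Δx = v₀t + ½at² = 7.50·5.5 + 0.5·1.6·5.5² = 65.5 m
Total time = 10.7 + 5.50 = 16.2 s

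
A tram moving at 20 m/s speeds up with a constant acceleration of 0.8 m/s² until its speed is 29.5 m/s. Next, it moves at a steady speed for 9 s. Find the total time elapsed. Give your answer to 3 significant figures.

20.9 s

Phase 1 (accelerating): v₀ = 20.0 m/s, a = 0.8 m/s².
v = v₀ + at → t = (29.5 − 20.0) / 0.8 = 11.9 s
v² = v₀² + 2aΔx → Δx = (29.5² − 20.0²)/(2·0.8) = 294 m

Phase 2 (constant speed): v₀ = 29.5 m/s, a = 0 m/s².
v = v₀ + at = 29.5 + (0)(9) = 29.5 m/s
Δx = v₀t + ½at² = 29.5·9 + 0.5·0·9² = 266 m
Total time = 11.9 + 9.00 = 20.9 s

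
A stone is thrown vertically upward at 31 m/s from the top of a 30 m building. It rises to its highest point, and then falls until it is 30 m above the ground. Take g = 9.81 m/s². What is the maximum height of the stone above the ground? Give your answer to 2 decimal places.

Phase 1 (rising): v₀ = 31.0 m/s, a = -9.81 m/s².
v = v₀ + at → t = (0 − 31.0) / -9.81 = 3.16 s
v² = v₀² + 2aΔx → Δx = (0² − 31.0²)/(2·-9.81) = 49.0 m
Maximum height = 30 + 49.0 = 79.0 m

78.98 m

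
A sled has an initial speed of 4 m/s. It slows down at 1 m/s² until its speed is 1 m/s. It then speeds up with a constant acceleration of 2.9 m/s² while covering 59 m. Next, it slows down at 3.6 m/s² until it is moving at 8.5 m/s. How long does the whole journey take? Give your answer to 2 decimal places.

11.83 s

Phase 1 (decelerating): v₀ = 4.00 m/s, a = -1 m/s².
v = v₀ + at → t = (1 − 4.00) / -1 = 3.00 s
v² = v₀² + 2aΔx → Δx = (1² − 4.00²)/(2·-1) = 7.50 m

Phase 2 (accelerating): v₀ = 1.00 m/s, a = 2.9 m/s².
v² = v₀² + 2aΔx = 1.00² + 2·2.9·59 = 343 → v = 18.5 m/s
t = (v − v₀)/a = (18.5 − 1.00)/2.9 = 6.04 s

Phase 3 (decelerating): v₀ = 18.5 m/s, a = -3.6 m/s².
v = v₀ + at → t = (8.5 − 18.5) / -3.6 = 2.78 s
v² = v₀² + 2aΔx → Δx = (8.5² − 18.5²)/(2·-3.6) = 37.6 m
Total time = 3.00 + 6.04 + 2.78 = 11.8 s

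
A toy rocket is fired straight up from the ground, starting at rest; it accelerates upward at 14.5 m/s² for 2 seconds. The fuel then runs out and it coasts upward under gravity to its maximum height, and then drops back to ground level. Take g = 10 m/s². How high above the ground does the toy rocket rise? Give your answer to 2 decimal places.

71.05 m

Phase 1 (powered ascent): v₀ = 0 m/s, a = 14.5 m/s².
v = v₀ + at = 0 + (14.5)(2) = 29.0 m/s
Δx = v₀t + ½at² = 0·2 + 0.5·14.5·2² = 29.0 m

Phase 2 (coasting upward): v₀ = 29.0 m/s, a = -10 m/s².
v = v₀ + at → t = (0 − 29.0) / -10 = 2.90 s
v² = v₀² + 2aΔx → Δx = (0² − 29.0²)/(2·-10) = 42.0 m
Maximum height = 29.0 + 42.0 = 71.0 m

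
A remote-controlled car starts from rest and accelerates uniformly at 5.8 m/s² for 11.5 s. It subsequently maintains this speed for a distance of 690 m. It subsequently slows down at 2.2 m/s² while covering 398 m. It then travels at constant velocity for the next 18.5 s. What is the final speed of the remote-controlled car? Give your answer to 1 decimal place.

51.9 m/s

Phase 1 (accelerating): v₀ = 0 m/s, a = 5.8 m/s².
v = v₀ + at = 0 + (5.8)(11.5) = 66.7 m/s
Δx = v₀t + ½at² = 0·11.5 + 0.5·5.8·11.5² = 384 m

Phase 2 (constant speed): v₀ = 66.7 m/s, a = 0 m/s².
Constant speed: t = d/v = 690/66.7 = 10.3 s

Phase 3 (decelerating): v₀ = 66.7 m/s, a = -2.2 m/s².
v² = v₀² + 2aΔx = 66.7² + 2·-2.2·398 = 2700 → v = 51.9 m/s
t = (v − v₀)/a = (51.9 − 66.7)/-2.2 = 6.71 s

Phase 4 (constant speed): v₀ = 51.9 m/s, a = 0 m/s².
v = v₀ + at = 51.9 + (0)(18.5) = 51.9 m/s
Δx = v₀t + ½at² = 51.9·18.5 + 0.5·0·18.5² = 961 m
Final speed = 51.9 m/s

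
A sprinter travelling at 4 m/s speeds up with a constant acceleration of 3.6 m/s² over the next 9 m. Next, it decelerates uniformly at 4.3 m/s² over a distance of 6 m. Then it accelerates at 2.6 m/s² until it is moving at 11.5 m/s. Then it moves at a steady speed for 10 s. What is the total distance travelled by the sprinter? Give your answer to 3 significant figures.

150 m

Phase 1 (accelerating): v₀ = 4.00 m/s, a = 3.6 m/s².
v² = v₀² + 2aΔx = 4.00² + 2·3.6·9 = 80.8 → v = 8.99 m/s
t = (v − v₀)/a = (8.99 − 4.00)/3.6 = 1.39 s

Phase 2 (decelerating): v₀ = 8.99 m/s, a = -4.3 m/s².
v² = v₀² + 2aΔx = 8.99² + 2·-4.3·6 = 29.2 → v = 5.40 m/s
t = (v − v₀)/a = (5.40 − 8.99)/-4.3 = 0.834 s

Phase 3 (accelerating): v₀ = 5.40 m/s, a = 2.6 m/s².
v = v₀ + at → t = (11.5 − 5.40) / 2.6 = 2.34 s
v² = v₀² + 2aΔx → Δx = (11.5² − 5.40²)/(2·2.6) = 19.8 m

Phase 4 (constant speed): v₀ = 11.5 m/s, a = 0 m/s².
v = v₀ + at = 11.5 + (0)(10) = 11.5 m/s
Δx = v₀t + ½at² = 11.5·10 + 0.5·0·10² = 115 m
Total distance = 9.00 + 6.00 + 19.8 + 115 = 150 m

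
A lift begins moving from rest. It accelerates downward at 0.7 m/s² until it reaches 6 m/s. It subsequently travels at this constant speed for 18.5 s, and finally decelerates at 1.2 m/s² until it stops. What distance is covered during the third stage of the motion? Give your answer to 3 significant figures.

Phase 1 (accelerating): v₀ = 0 m/s, a = 0.7 m/s².
v = v₀ + at → t = (6 − 0) / 0.7 = 8.57 s
v² = v₀² + 2aΔx → Δx = (6² − 0²)/(2·0.7) = 25.7 m

Phase 2 (constant speed): v₀ = 6.00 m/s, a = 0 m/s².
v = v₀ + at = 6.00 + (0)(18.5) = 6.00 m/s
Δx = v₀t + ½at² = 6.00·18.5 + 0.5·0·18.5² = 111 m

Phase 3 (decelerating): v₀ = 6.00 m/s, a = -1.2 m/s².
v = v₀ + at → t = (0 − 6.00) / -1.2 = 5.00 s
v² = v₀² + 2aΔx → Δx = (0² − 6.00²)/(2·-1.2) = 15.0 m
Distance in phase 3 = 15.0 m

15.0 m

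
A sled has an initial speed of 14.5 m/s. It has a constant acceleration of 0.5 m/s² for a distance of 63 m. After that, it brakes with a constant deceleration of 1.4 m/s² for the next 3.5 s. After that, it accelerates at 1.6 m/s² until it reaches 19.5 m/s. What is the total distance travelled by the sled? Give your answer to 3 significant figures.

Phase 1 (accelerating): v₀ = 14.5 m/s, a = 0.5 m/s².
v² = v₀² + 2aΔx = 14.5² + 2·0.5·63 = 273 → v = 16.5 m/s
t = (v − v₀)/a = (16.5 − 14.5)/0.5 = 4.06 s

Phase 2 (decelerating): v₀ = 16.5 m/s, a = -1.4 m/s².
v = v₀ + at = 16.5 + (-1.4)(3.5) = 11.6 m/s
Δx = v₀t + ½at² = 16.5·3.5 + 0.5·-1.4·3.5² = 49.3 m

Phase 3 (accelerating): v₀ = 11.6 m/s, a = 1.6 m/s².
v = v₀ + at → t = (19.5 − 11.6) / 1.6 = 4.92 s
v² = v₀² + 2aΔx → Δx = (19.5² − 11.6²)/(2·1.6) = 76.6 m
Total distance = 63.0 + 49.3 + 76.6 = 189 m

189 m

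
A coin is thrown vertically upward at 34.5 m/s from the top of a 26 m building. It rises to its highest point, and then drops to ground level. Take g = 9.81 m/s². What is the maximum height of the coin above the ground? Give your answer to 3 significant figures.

86.7 m

Phase 1 (rising): v₀ = 34.5 m/s, a = -9.81 m/s².
v = v₀ + at → t = (0 − 34.5) / -9.81 = 3.52 s
v² = v₀² + 2aΔx → Δx = (0² − 34.5²)/(2·-9.81) = 60.7 m
Maximum height = 26 + 60.7 = 86.7 m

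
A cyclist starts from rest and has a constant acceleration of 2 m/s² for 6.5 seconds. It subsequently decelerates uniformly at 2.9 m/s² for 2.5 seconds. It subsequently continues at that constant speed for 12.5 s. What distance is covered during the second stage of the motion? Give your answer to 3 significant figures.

Phase 1 (accelerating): v₀ = 0 m/s, a = 2 m/s².
v = v₀ + at = 0 + (2)(6.5) = 13.0 m/s
Δx = v₀t + ½at² = 0·6.5 + 0.5·2·6.5² = 42.2 m

Phase 2 (decelerating): v₀ = 13.0 m/s, a = -2.9 m/s².
v = v₀ + at = 13.0 + (-2.9)(2.5) = 5.75 m/s
Δx = v₀t + ½at² = 13.0·2.5 + 0.5·-2.9·2.5² = 23.4 m
Distance in phase 2 = 23.4 m

23.4 m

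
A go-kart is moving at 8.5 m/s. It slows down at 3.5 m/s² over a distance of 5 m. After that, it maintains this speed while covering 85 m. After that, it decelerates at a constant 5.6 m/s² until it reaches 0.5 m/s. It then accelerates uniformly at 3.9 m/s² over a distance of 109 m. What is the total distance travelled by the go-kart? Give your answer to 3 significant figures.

202 m

Phase 1 (decelerating): v₀ = 8.50 m/s, a = -3.5 m/s².
v² = v₀² + 2aΔx = 8.50² + 2·-3.5·5 = 37.2 → v = 6.10 m/s
t = (v − v₀)/a = (6.10 − 8.50)/-3.5 = 0.685 s

Phase 2 (constant speed): v₀ = 6.10 m/s, a = 0 m/s².
Constant speed: t = d/v = 85/6.10 = 13.9 s

Phase 3 (decelerating): v₀ = 6.10 m/s, a = -5.6 m/s².
v = v₀ + at → t = (0.5 − 6.10) / -5.6 = 1.00 s
v² = v₀² + 2aΔx → Δx = (0.5² − 6.10²)/(2·-5.6) = 3.30 m

Phase 4 (accelerating): v₀ = 0.500 m/s, a = 3.9 m/s².
v² = v₀² + 2aΔx = 0.500² + 2·3.9·109 = 850 → v = 29.2 m/s
t = (v − v₀)/a = (29.2 − 0.500)/3.9 = 7.35 s
Total distance = 5.00 + 85.0 + 3.30 + 109 = 202 m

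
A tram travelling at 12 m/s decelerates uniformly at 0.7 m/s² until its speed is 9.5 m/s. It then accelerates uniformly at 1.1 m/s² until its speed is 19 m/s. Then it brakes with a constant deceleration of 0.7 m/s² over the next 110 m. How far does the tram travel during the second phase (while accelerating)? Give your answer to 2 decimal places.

123.07 m

Phase 1 (decelerating): v₀ = 12.0 m/s, a = -0.7 m/s².
v = v₀ + at → t = (9.5 − 12.0) / -0.7 = 3.57 s
v² = v₀² + 2aΔx → Δx = (9.5² − 12.0²)/(2·-0.7) = 38.4 m

Phase 2 (accelerating): v₀ = 9.50 m/s, a = 1.1 m/s².
v = v₀ + at → t = (19 − 9.50) / 1.1 = 8.64 s
v² = v₀² + 2aΔx → Δx = (19² − 9.50²)/(2·1.1) = 123 m
Distance in phase 2 = 123 m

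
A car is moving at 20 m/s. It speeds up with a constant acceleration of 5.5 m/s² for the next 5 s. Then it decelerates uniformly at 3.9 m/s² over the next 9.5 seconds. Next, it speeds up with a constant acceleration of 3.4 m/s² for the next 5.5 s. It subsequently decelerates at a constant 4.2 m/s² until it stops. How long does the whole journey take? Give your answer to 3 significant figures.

26.9 s

Phase 1 (accelerating): v₀ = 20.0 m/s, a = 5.5 m/s².
v = v₀ + at = 20.0 + (5.5)(5) = 47.5 m/s
Δx = v₀t + ½at² = 20.0·5 + 0.5·5.5·5² = 169 m

Phase 2 (decelerating): v₀ = 47.5 m/s, a = -3.9 m/s².
v = v₀ + at = 47.5 + (-3.9)(9.5) = 10.5 m/s
Δx = v₀t + ½at² = 47.5·9.5 + 0.5·-3.9·9.5² = 275 m

Phase 3 (accelerating): v₀ = 10.5 m/s, a = 3.4 m/s².
v = v₀ + at = 10.5 + (3.4)(5.5) = 29.2 m/s
Δx = v₀t + ½at² = 10.5·5.5 + 0.5·3.4·5.5² = 109 m

Phase 4 (decelerating): v₀ = 29.2 m/s, a = -4.2 m/s².
v = v₀ + at → t = (0 − 29.2) / -4.2 = 6.94 s
v² = v₀² + 2aΔx → Δx = (0² − 29.2²)/(2·-4.2) = 101 m
Total time = 5.00 + 9.50 + 5.50 + 6.94 = 26.9 s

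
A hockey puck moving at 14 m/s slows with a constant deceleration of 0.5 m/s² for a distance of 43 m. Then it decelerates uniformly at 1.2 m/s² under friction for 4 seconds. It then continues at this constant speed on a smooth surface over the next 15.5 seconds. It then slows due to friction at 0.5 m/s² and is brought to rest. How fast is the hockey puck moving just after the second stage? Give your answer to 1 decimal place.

7.6 m/s

Phase 1 (decelerating): v₀ = 14.0 m/s, a = -0.5 m/s².
v² = v₀² + 2aΔx = 14.0² + 2·-0.5·43 = 153 → v = 12.4 m/s
t = (v − v₀)/a = (12.4 − 14.0)/-0.5 = 3.26 s

Phase 2 (decelerating): v₀ = 12.4 m/s, a = -1.2 m/s².
v = v₀ + at = 12.4 + (-1.2)(4) = 7.57 m/s
Δx = v₀t + ½at² = 12.4·4 + 0.5·-1.2·4² = 39.9 m
Speed at end of phase 2 = 7.57 m/s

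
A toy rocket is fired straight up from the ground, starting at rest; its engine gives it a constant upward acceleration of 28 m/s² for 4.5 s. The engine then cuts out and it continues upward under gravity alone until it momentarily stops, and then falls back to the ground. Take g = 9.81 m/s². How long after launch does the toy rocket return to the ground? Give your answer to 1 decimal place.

Phase 1 (powered ascent): v₀ = 0 m/s, a = 28 m/s².
v = v₀ + at = 0 + (28)(4.5) = 126 m/s
Δx = v₀t + ½at² = 0·4.5 + 0.5·28·4.5² = 284 m

Phase 2 (coasting upward): v₀ = 126 m/s, a = -9.81 m/s².
v = v₀ + at → t = (0 − 126) / -9.81 = 12.8 s
v² = v₀² + 2aΔx → Δx = (0² − 126²)/(2·-9.81) = 809 m

Phase 3 (free fall): v₀ = 0 m/s, a = -9.81 m/s².
Falls 1090 m from rest: t = √(2·1090/9.81) = 14.9 s; v = g·t = 146 m/s.
Total time = 4.50 + 12.8 + 14.9 = 32.3 s

32.3 s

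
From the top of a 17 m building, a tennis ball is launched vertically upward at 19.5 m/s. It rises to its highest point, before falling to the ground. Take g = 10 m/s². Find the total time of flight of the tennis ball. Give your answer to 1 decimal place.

Phase 1 (rising): v₀ = 19.5 m/s, a = -10 m/s².
v = v₀ + at → t = (0 − 19.5) / -10 = 1.95 s
v² = v₀² + 2aΔx → Δx = (0² − 19.5²)/(2·-10) = 19.0 m

Phase 2 (falling): v₀ = 0 m/s, a = -10 m/s².
Falls 36.0 m from rest: t = √(2·36.0/10) = 2.68 s; v = g·t = 26.8 m/s.
Total time = 1.95 + 2.68 = 4.63 s

4.6 s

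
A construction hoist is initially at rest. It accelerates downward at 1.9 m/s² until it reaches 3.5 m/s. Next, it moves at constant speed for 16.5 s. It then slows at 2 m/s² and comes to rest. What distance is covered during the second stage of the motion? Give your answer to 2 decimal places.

Phase 1 (accelerating): v₀ = 0 m/s, a = 1.9 m/s².
v = v₀ + at → t = (3.5 − 0) / 1.9 = 1.84 s
v² = v₀² + 2aΔx → Δx = (3.5² − 0²)/(2·1.9) = 3.22 m

Phase 2 (constant speed): v₀ = 3.50 m/s, a = 0 m/s².
v = v₀ + at = 3.50 + (0)(16.5) = 3.50 m/s
Δx = v₀t + ½at² = 3.50·16.5 + 0.5·0·16.5² = 57.8 m
Distance in phase 2 = 57.8 m

57.75 m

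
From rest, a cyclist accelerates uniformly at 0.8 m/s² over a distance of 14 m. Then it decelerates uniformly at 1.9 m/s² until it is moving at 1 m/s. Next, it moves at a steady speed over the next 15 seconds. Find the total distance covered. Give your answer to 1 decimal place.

Phase 1 (accelerating): v₀ = 0 m/s, a = 0.8 m/s².
v² = v₀² + 2aΔx = 0² + 2·0.8·14 = 22.4 → v = 4.73 m/s
t = (v − v₀)/a = (4.73 − 0)/0.8 = 5.92 s

Phase 2 (decelerating): v₀ = 4.73 m/s, a = -1.9 m/s².
v = v₀ + at → t = (1 − 4.73) / -1.9 = 1.96 s
v² = v₀² + 2aΔx → Δx = (1² − 4.73²)/(2·-1.9) = 5.63 m

Phase 3 (constant speed): v₀ = 1.00 m/s, a = 0 m/s².
v = v₀ + at = 1.00 + (0)(15) = 1.00 m/s
Δx = v₀t + ½at² = 1.00·15 + 0.5·0·15² = 15.0 m
Total distance = 14.0 + 5.63 + 15.0 = 34.6 m

34.6 m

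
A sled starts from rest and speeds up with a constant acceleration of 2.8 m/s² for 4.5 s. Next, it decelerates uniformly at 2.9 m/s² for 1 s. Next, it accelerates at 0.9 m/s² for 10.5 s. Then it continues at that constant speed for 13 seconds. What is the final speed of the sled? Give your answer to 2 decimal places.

Phase 1 (accelerating): v₀ = 0 m/s, a = 2.8 m/s².
v = v₀ + at = 0 + (2.8)(4.5) = 12.6 m/s
Δx = v₀t + ½at² = 0·4.5 + 0.5·2.8·4.5² = 28.3 m

Phase 2 (decelerating): v₀ = 12.6 m/s, a = -2.9 m/s².
v = v₀ + at = 12.6 + (-2.9)(1) = 9.70 m/s
Δx = v₀t + ½at² = 12.6·1 + 0.5·-2.9·1² = 11.2 m

Phase 3 (accelerating): v₀ = 9.70 m/s, a = 0.9 m/s².
v = v₀ + at = 9.70 + (0.9)(10.5) = 19.1 m/s
Δx = v₀t + ½at² = 9.70·10.5 + 0.5·0.9·10.5² = 151 m

Phase 4 (constant speed): v₀ = 19.1 m/s, a = 0 m/s².
v = v₀ + at = 19.1 + (0)(13) = 19.1 m/s
Δx = v₀t + ½at² = 19.1·13 + 0.5·0·13² = 249 m
Final speed = 19.1 m/s

19.15 m/s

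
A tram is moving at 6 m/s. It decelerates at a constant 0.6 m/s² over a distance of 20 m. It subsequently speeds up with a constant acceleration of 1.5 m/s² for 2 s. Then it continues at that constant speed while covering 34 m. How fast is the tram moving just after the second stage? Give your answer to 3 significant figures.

Phase 1 (decelerating): v₀ = 6.00 m/s, a = -0.6 m/s².
v² = v₀² + 2aΔx = 6.00² + 2·-0.6·20 = 12.0 → v = 3.46 m/s
t = (v − v₀)/a = (3.46 − 6.00)/-0.6 = 4.23 s

Phase 2 (accelerating): v₀ = 3.46 m/s, a = 1.5 m/s².
v = v₀ + at = 3.46 + (1.5)(2) = 6.46 m/s
Δx = v₀t + ½at² = 3.46·2 + 0.5·1.5·2² = 9.93 m
Speed at end of phase 2 = 6.46 m/s

6.46 m/s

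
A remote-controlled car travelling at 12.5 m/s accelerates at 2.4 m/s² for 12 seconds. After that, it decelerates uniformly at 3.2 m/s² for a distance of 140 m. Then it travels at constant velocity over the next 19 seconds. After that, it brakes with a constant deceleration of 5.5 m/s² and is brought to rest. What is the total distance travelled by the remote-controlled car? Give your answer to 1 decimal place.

Phase 1 (accelerating): v₀ = 12.5 m/s, a = 2.4 m/s².
v = v₀ + at = 12.5 + (2.4)(12) = 41.3 m/s
Δx = v₀t + ½at² = 12.5·12 + 0.5·2.4·12² = 323 m

Phase 2 (decelerating): v₀ = 41.3 m/s, a = -3.2 m/s².
v² = v₀² + 2aΔx = 41.3² + 2·-3.2·140 = 810 → v = 28.5 m/s
t = (v − v₀)/a = (28.5 − 41.3)/-3.2 = 4.01 s

Phase 3 (constant speed): v₀ = 28.5 m/s, a = 0 m/s².
v = v₀ + at = 28.5 + (0)(19) = 28.5 m/s
Δx = v₀t + ½at² = 28.5·19 + 0.5·0·19² = 541 m

Phase 4 (decelerating): v₀ = 28.5 m/s, a = -5.5 m/s².
v = v₀ + at → t = (0 − 28.5) / -5.5 = 5.17 s
v² = v₀² + 2aΔx → Δx = (0² − 28.5²)/(2·-5.5) = 73.6 m
Total distance = 323 + 140 + 541 + 73.6 = 1080 m

1077.1 m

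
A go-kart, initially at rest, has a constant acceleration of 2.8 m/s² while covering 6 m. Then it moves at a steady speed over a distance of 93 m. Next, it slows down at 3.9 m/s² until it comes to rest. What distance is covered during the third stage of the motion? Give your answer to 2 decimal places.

4.31 m

Phase 1 (accelerating): v₀ = 0 m/s, a = 2.8 m/s².
v² = v₀² + 2aΔx = 0² + 2·2.8·6 = 33.6 → v = 5.80 m/s
t = (v − v₀)/a = (5.80 − 0)/2.8 = 2.07 s

Phase 2 (constant speed): v₀ = 5.80 m/s, a = 0 m/s².
Constant speed: t = d/v = 93/5.80 = 16.0 s

Phase 3 (decelerating): v₀ = 5.80 m/s, a = -3.9 m/s².
v = v₀ + at → t = (0 − 5.80) / -3.9 = 1.49 s
v² = v₀² + 2aΔx → Δx = (0² − 5.80²)/(2·-3.9) = 4.31 m
Distance in phase 3 = 4.31 m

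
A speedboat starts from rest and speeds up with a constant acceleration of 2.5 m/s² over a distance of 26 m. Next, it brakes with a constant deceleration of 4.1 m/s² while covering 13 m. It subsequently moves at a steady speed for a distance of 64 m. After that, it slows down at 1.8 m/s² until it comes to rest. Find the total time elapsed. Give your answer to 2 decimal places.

Phase 1 (accelerating): v₀ = 0 m/s, a = 2.5 m/s².
v² = v₀² + 2aΔx = 0² + 2·2.5·26 = 130 → v = 11.4 m/s
t = (v − v₀)/a = (11.4 − 0)/2.5 = 4.56 s

Phase 2 (decelerating): v₀ = 11.4 m/s, a = -4.1 m/s².
v² = v₀² + 2aΔx = 11.4² + 2·-4.1·13 = 23.4 → v = 4.84 m/s
t = (v − v₀)/a = (4.84 − 11.4)/-4.1 = 1.60 s

Phase 3 (constant speed): v₀ = 4.84 m/s, a = 0 m/s².
Constant speed: t = d/v = 64/4.84 = 13.2 s

Phase 4 (decelerating): v₀ = 4.84 m/s, a = -1.8 m/s².
v = v₀ + at → t = (0 − 4.84) / -1.8 = 2.69 s
v² = v₀² + 2aΔx → Δx = (0² − 4.84²)/(2·-1.8) = 6.50 m
Total time = 4.56 + 1.60 + 13.2 + 2.69 = 22.1 s

22.08 s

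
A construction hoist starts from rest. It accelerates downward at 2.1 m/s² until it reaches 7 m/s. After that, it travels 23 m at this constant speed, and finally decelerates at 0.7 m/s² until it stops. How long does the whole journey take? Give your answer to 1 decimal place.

Phase 1 (accelerating): v₀ = 0 m/s, a = 2.1 m/s².
v = v₀ + at → t = (7 − 0) / 2.1 = 3.33 s
v² = v₀² + 2aΔx → Δx = (7² − 0²)/(2·2.1) = 11.7 m

Phase 2 (constant speed): v₀ = 7.00 m/s, a = 0 m/s².
Constant speed: t = d/v = 23/7.00 = 3.29 s

Phase 3 (decelerating): v₀ = 7.00 m/s, a = -0.7 m/s².
v = v₀ + at → t = (0 − 7.00) / -0.7 = 10.0 s
v² = v₀² + 2aΔx → Δx = (0² − 7.00²)/(2·-0.7) = 35.0 m
Total time = 3.33 + 3.29 + 10.0 = 16.6 s

16.6 s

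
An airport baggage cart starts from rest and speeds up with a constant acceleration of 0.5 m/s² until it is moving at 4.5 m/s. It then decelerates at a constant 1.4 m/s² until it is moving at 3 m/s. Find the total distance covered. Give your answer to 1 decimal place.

24.3 m

Phase 1 (accelerating): v₀ = 0 m/s, a = 0.5 m/s².
v = v₀ + at → t = (4.5 − 0) / 0.5 = 9.00 s
v² = v₀² + 2aΔx → Δx = (4.5² − 0²)/(2·0.5) = 20.2 m

Phase 2 (decelerating): v₀ = 4.50 m/s, a = -1.4 m/s².
v = v₀ + at → t = (3 − 4.50) / -1.4 = 1.07 s
v² = v₀² + 2aΔx → Δx = (3² − 4.50²)/(2·-1.4) = 4.02 m
Total distance = 20.2 + 4.02 = 24.3 m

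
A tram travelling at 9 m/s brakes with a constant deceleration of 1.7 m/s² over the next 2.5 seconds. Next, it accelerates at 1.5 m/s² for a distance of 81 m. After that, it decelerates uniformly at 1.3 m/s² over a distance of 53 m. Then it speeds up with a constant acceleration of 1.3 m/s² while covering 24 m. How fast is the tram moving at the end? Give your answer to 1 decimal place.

Phase 1 (decelerating): v₀ = 9.00 m/s, a = -1.7 m/s².
v = v₀ + at = 9.00 + (-1.7)(2.5) = 4.75 m/s
Δx = v₀t + ½at² = 9.00·2.5 + 0.5·-1.7·2.5² = 17.2 m

Phase 2 (accelerating): v₀ = 4.75 m/s, a = 1.5 m/s².
v² = v₀² + 2aΔx = 4.75² + 2·1.5·81 = 266 → v = 16.3 m/s
t = (v − v₀)/a = (16.3 − 4.75)/1.5 = 7.70 s

Phase 3 (decelerating): v₀ = 16.3 m/s, a = -1.3 m/s².
v² = v₀² + 2aΔx = 16.3² + 2·-1.3·53 = 128 → v = 11.3 m/s
t = (v − v₀)/a = (11.3 − 16.3)/-1.3 = 3.84 s

Phase 4 (accelerating): v₀ = 11.3 m/s, a = 1.3 m/s².
v² = v₀² + 2aΔx = 11.3² + 2·1.3·24 = 190 → v = 13.8 m/s
t = (v − v₀)/a = (13.8 − 11.3)/1.3 = 1.91 s
Final speed = 13.8 m/s

13.8 m/s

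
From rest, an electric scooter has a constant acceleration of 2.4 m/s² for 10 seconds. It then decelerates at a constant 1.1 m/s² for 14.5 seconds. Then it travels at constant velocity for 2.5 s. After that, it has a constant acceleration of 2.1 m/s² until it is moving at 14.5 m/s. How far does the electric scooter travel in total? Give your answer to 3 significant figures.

407 m

Phase 1 (accelerating): v₀ = 0 m/s, a = 2.4 m/s².
v = v₀ + at = 0 + (2.4)(10) = 24.0 m/s
Δx = v₀t + ½at² = 0·10 + 0.5·2.4·10² = 120 m

Phase 2 (decelerating): v₀ = 24.0 m/s, a = -1.1 m/s².
v = v₀ + at = 24.0 + (-1.1)(14.5) = 8.05 m/s
Δx = v₀t + ½at² = 24.0·14.5 + 0.5·-1.1·14.5² = 232 m

Phase 3 (constant speed): v₀ = 8.05 m/s, a = 0 m/s².
v = v₀ + at = 8.05 + (0)(2.5) = 8.05 m/s
Δx = v₀t + ½at² = 8.05·2.5 + 0.5·0·2.5² = 20.1 m

Phase 4 (accelerating): v₀ = 8.05 m/s, a = 2.1 m/s².
v = v₀ + at → t = (14.5 − 8.05) / 2.1 = 3.07 s
v² = v₀² + 2aΔx → Δx = (14.5² − 8.05²)/(2·2.1) = 34.6 m
Total distance = 120 + 232 + 20.1 + 34.6 = 407 m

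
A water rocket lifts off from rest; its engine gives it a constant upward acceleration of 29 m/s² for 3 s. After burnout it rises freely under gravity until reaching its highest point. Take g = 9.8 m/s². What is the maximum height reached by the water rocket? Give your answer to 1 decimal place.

Phase 1 (powered ascent): v₀ = 0 m/s, a = 29 m/s².
v = v₀ + at = 0 + (29)(3) = 87.0 m/s
Δx = v₀t + ½at² = 0·3 + 0.5·29·3² = 130 m

Phase 2 (coasting upward): v₀ = 87.0 m/s, a = -9.8 m/s².
v = v₀ + at → t = (0 − 87.0) / -9.8 = 8.88 s
v² = v₀² + 2aΔx → Δx = (0² − 87.0²)/(2·-9.8) = 386 m
Maximum height = 130 + 386 = 517 m

516.7 m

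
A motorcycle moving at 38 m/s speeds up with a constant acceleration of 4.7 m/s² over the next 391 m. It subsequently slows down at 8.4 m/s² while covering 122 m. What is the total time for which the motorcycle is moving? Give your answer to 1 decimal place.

9.1 s

Phase 1 (accelerating): v₀ = 38.0 m/s, a = 4.7 m/s².
v² = v₀² + 2aΔx = 38.0² + 2·4.7·391 = 5120 → v = 71.5 m/s
t = (v − v₀)/a = (71.5 − 38.0)/4.7 = 7.14 s

Phase 2 (decelerating): v₀ = 71.5 m/s, a = -8.4 m/s².
v² = v₀² + 2aΔx = 71.5² + 2·-8.4·122 = 3070 → v = 55.4 m/s
t = (v − v₀)/a = (55.4 − 71.5)/-8.4 = 1.92 s
Total time = 7.14 + 1.92 = 9.06 s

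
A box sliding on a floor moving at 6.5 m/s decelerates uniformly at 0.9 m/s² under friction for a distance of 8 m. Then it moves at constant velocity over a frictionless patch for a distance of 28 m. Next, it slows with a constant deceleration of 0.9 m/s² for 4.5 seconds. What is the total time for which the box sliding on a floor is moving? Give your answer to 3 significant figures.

11.2 s

Phase 1 (decelerating): v₀ = 6.50 m/s, a = -0.9 m/s².
v² = v₀² + 2aΔx = 6.50² + 2·-0.9·8 = 27.9 → v = 5.28 m/s
t = (v − v₀)/a = (5.28 − 6.50)/-0.9 = 1.36 s

Phase 2 (constant speed): v₀ = 5.28 m/s, a = 0 m/s².
Constant speed: t = d/v = 28/5.28 = 5.31 s

Phase 3 (decelerating): v₀ = 5.28 m/s, a = -0.9 m/s².
v = v₀ + at = 5.28 + (-0.9)(4.5) = 1.23 m/s
Δx = v₀t + ½at² = 5.28·4.5 + 0.5·-0.9·4.5² = 14.6 m
Total time = 1.36 + 5.31 + 4.50 = 11.2 s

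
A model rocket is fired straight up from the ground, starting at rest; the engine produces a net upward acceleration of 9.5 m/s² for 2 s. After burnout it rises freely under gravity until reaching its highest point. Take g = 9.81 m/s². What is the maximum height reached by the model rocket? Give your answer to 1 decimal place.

37.4 m

Phase 1 (powered ascent): v₀ = 0 m/s, a = 9.5 m/s².
v = v₀ + at = 0 + (9.5)(2) = 19.0 m/s
Δx = v₀t + ½at² = 0·2 + 0.5·9.5·2² = 19.0 m

Phase 2 (coasting upward): v₀ = 19.0 m/s, a = -9.81 m/s².
v = v₀ + at → t = (0 − 19.0) / -9.81 = 1.94 s
v² = v₀² + 2aΔx → Δx = (0² − 19.0²)/(2·-9.81) = 18.4 m
Maximum height = 19.0 + 18.4 = 37.4 m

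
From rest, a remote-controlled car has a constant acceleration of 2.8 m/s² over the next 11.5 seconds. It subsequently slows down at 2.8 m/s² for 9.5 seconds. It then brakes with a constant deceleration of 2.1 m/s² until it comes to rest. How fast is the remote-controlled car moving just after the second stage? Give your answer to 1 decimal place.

5.6 m/s

Phase 1 (accelerating): v₀ = 0 m/s, a = 2.8 m/s².
v = v₀ + at = 0 + (2.8)(11.5) = 32.2 m/s
Δx = v₀t + ½at² = 0·11.5 + 0.5·2.8·11.5² = 185 m

Phase 2 (decelerating): v₀ = 32.2 m/s, a = -2.8 m/s².
v = v₀ + at = 32.2 + (-2.8)(9.5) = 5.60 m/s
Δx = v₀t + ½at² = 32.2·9.5 + 0.5·-2.8·9.5² = 180 m
Speed at end of phase 2 = 5.60 m/s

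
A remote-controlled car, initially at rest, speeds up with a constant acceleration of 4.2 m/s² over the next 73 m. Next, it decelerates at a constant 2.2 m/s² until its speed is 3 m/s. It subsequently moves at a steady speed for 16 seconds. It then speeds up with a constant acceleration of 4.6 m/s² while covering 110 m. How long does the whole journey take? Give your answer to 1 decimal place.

38.1 s

Phase 1 (accelerating): v₀ = 0 m/s, a = 4.2 m/s².
v² = v₀² + 2aΔx = 0² + 2·4.2·73 = 613 → v = 24.8 m/s
t = (v − v₀)/a = (24.8 − 0)/4.2 = 5.90 s

Phase 2 (decelerating): v₀ = 24.8 m/s, a = -2.2 m/s².
v = v₀ + at → t = (3 − 24.8) / -2.2 = 9.89 s
v² = v₀² + 2aΔx → Δx = (3² − 24.8²)/(2·-2.2) = 137 m

Phase 3 (constant speed): v₀ = 3.00 m/s, a = 0 m/s².
v = v₀ + at = 3.00 + (0)(16) = 3.00 m/s
Δx = v₀t + ½at² = 3.00·16 + 0.5·0·16² = 48.0 m

Phase 4 (accelerating): v₀ = 3.00 m/s, a = 4.6 m/s².
v² = v₀² + 2aΔx = 3.00² + 2·4.6·110 = 1020 → v = 32.0 m/s
t = (v − v₀)/a = (32.0 − 3.00)/4.6 = 6.29 s
Total time = 5.90 + 9.89 + 16.0 + 6.29 = 38.1 s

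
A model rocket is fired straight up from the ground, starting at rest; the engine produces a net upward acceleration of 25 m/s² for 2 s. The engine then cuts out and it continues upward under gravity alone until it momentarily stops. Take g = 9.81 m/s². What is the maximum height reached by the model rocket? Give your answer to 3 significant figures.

Phase 1 (powered ascent): v₀ = 0 m/s, a = 25 m/s².
v = v₀ + at = 0 + (25)(2) = 50.0 m/s
Δx = v₀t + ½at² = 0·2 + 0.5·25·2² = 50.0 m

Phase 2 (coasting upward): v₀ = 50.0 m/s, a = -9.81 m/s².
v = v₀ + at → t = (0 − 50.0) / -9.81 = 5.10 s
v² = v₀² + 2aΔx → Δx = (0² − 50.0²)/(2·-9.81) = 127 m
Maximum height = 50.0 + 127 = 177 m

177 m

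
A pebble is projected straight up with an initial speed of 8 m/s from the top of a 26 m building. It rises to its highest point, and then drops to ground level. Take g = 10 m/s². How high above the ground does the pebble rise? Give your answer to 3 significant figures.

Phase 1 (rising): v₀ = 8.00 m/s, a = -10 m/s².
v = v₀ + at → t = (0 − 8.00) / -10 = 0.800 s
v² = v₀² + 2aΔx → Δx = (0² − 8.00²)/(2·-10) = 3.20 m
Maximum height = 26 + 3.20 = 29.2 m

29.2 m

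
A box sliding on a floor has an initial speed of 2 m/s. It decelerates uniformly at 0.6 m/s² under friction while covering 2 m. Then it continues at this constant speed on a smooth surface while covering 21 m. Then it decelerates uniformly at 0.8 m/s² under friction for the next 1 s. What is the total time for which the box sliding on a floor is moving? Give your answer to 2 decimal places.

18.83 s

Phase 1 (decelerating): v₀ = 2.00 m/s, a = -0.6 m/s².
v² = v₀² + 2aΔx = 2.00² + 2·-0.6·2 = 1.60 → v = 1.26 m/s
t = (v − v₀)/a = (1.26 − 2.00)/-0.6 = 1.23 s

Phase 2 (constant speed): v₀ = 1.26 m/s, a = 0 m/s².
Constant speed: t = d/v = 21/1.26 = 16.6 s

Phase 3 (decelerating): v₀ = 1.26 m/s, a = -0.8 m/s².
v = v₀ + at = 1.26 + (-0.8)(1) = 0.465 m/s
Δx = v₀t + ½at² = 1.26·1 + 0.5·-0.8·1² = 0.865 m
Total time = 1.23 + 16.6 + 1.00 = 18.8 s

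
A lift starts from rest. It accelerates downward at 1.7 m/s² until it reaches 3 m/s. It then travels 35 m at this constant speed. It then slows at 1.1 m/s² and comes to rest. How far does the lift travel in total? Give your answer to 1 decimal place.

Phase 1 (accelerating): v₀ = 0 m/s, a = 1.7 m/s².
v = v₀ + at → t = (3 − 0) / 1.7 = 1.76 s
v² = v₀² + 2aΔx → Δx = (3² − 0²)/(2·1.7) = 2.65 m

Phase 2 (constant speed): v₀ = 3.00 m/s, a = 0 m/s².
Constant speed: t = d/v = 35/3.00 = 11.7 s

Phase 3 (decelerating): v₀ = 3.00 m/s, a = -1.1 m/s².
v = v₀ + at → t = (0 − 3.00) / -1.1 = 2.73 s
v² = v₀² + 2aΔx → Δx = (0² − 3.00²)/(2·-1.1) = 4.09 m
Total distance = 2.65 + 35.0 + 4.09 = 41.7 m

41.7 m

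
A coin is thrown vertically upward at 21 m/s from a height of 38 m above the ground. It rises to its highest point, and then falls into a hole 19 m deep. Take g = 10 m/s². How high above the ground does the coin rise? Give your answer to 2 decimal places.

Phase 1 (rising): v₀ = 21.0 m/s, a = -10 m/s².
v = v₀ + at → t = (0 − 21.0) / -10 = 2.10 s
v² = v₀² + 2aΔx → Δx = (0² − 21.0²)/(2·-10) = 22.1 m
Maximum height = 38 + 22.1 = 60.0 m

60.05 m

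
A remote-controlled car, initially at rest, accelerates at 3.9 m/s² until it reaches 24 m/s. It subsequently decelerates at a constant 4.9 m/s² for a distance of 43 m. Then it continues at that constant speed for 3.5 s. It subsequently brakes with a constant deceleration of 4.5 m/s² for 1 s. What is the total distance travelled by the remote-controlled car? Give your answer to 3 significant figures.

171 m

Phase 1 (accelerating): v₀ = 0 m/s, a = 3.9 m/s².
v = v₀ + at → t = (24 − 0) / 3.9 = 6.15 s
v² = v₀² + 2aΔx → Δx = (24² − 0²)/(2·3.9) = 73.8 m

Phase 2 (decelerating): v₀ = 24.0 m/s, a = -4.9 m/s².
v² = v₀² + 2aΔx = 24.0² + 2·-4.9·43 = 155 → v = 12.4 m/s
t = (v − v₀)/a = (12.4 − 24.0)/-4.9 = 2.36 s

Phase 3 (constant speed): v₀ = 12.4 m/s, a = 0 m/s².
v = v₀ + at = 12.4 + (0)(3.5) = 12.4 m/s
Δx = v₀t + ½at² = 12.4·3.5 + 0.5·0·3.5² = 43.5 m

Phase 4 (decelerating): v₀ = 12.4 m/s, a = -4.5 m/s².
v = v₀ + at = 12.4 + (-4.5)(1) = 7.93 m/s
Δx = v₀t + ½at² = 12.4·1 + 0.5·-4.5·1² = 10.2 m
Total distance = 73.8 + 43.0 + 43.5 + 10.2 = 171 m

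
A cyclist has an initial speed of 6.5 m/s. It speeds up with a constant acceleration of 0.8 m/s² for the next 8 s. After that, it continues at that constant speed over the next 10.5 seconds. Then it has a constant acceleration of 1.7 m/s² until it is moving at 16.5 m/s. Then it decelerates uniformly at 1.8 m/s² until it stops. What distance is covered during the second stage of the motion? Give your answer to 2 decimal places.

135.45 m

Phase 1 (accelerating): v₀ = 6.50 m/s, a = 0.8 m/s².
v = v₀ + at = 6.50 + (0.8)(8) = 12.9 m/s
Δx = v₀t + ½at² = 6.50·8 + 0.5·0.8·8² = 77.6 m

Phase 2 (constant speed): v₀ = 12.9 m/s, a = 0 m/s².
v = v₀ + at = 12.9 + (0)(10.5) = 12.9 m/s
Δx = v₀t + ½at² = 12.9·10.5 + 0.5·0·10.5² = 135 m
Distance in phase 2 = 135 m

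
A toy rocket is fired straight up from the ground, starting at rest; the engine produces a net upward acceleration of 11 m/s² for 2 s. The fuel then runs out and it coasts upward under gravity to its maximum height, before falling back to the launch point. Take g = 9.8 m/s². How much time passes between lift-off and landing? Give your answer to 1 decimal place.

7.3 s

Phase 1 (powered ascent): v₀ = 0 m/s, a = 11 m/s².
v = v₀ + at = 0 + (11)(2) = 22.0 m/s
Δx = v₀t + ½at² = 0·2 + 0.5·11·2² = 22.0 m

Phase 2 (coasting upward): v₀ = 22.0 m/s, a = -9.8 m/s².
v = v₀ + at → t = (0 − 22.0) / -9.8 = 2.24 s
v² = v₀² + 2aΔx → Δx = (0² − 22.0²)/(2·-9.8) = 24.7 m

Phase 3 (free fall): v₀ = 0 m/s, a = -9.8 m/s².
Falls 46.7 m from rest: t = √(2·46.7/9.8) = 3.09 s; v = g·t = 30.3 m/s.
Total time = 2.00 + 2.24 + 3.09 = 7.33 s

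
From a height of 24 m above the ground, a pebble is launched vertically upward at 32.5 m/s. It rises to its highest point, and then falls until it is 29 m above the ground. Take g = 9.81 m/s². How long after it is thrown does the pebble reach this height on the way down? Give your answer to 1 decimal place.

6.5 s

Phase 1 (rising): v₀ = 32.5 m/s, a = -9.81 m/s².
v = v₀ + at → t = (0 − 32.5) / -9.81 = 3.31 s
v² = v₀² + 2aΔx → Δx = (0² − 32.5²)/(2·-9.81) = 53.8 m

Phase 2 (falling): v₀ = 0 m/s, a = -9.81 m/s².
Falls 48.8 m from rest: t = √(2·48.8/9.81) = 3.16 s; v = g·t = 31.0 m/s.
Total time = 3.31 + 3.16 = 6.47 s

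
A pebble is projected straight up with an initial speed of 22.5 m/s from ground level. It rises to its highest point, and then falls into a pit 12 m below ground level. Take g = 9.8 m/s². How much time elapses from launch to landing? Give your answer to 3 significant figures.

5.07 s

Phase 1 (rising): v₀ = 22.5 m/s, a = -9.8 m/s².
v = v₀ + at → t = (0 − 22.5) / -9.8 = 2.30 s
v² = v₀² + 2aΔx → Δx = (0² − 22.5²)/(2·-9.8) = 25.8 m

Phase 2 (falling): v₀ = 0 m/s, a = -9.8 m/s².
Falls 37.8 m from rest: t = √(2·37.8/9.8) = 2.78 s; v = g·t = 27.2 m/s.
Total time = 2.30 + 2.78 = 5.07 s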